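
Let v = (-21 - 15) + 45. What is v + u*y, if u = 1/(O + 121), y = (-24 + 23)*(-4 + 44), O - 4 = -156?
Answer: 319/31 ≈ 10.290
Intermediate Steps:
O = -152 (O = 4 - 156 = -152)
y = -40 (y = -1*40 = -40)
u = -1/31 (u = 1/(-152 + 121) = 1/(-31) = -1/31 ≈ -0.032258)
v = 9 (v = -36 + 45 = 9)
v + u*y = 9 - 1/31*(-40) = 9 + 40/31 = 319/31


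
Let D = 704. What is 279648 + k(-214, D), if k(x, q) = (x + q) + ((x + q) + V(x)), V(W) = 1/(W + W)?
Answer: 120108783/428 ≈ 2.8063e+5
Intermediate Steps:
V(W) = 1/(2*W)
k(x, q) = 1/(2*x) + 2*q + 2*x (k(x, q) = (x + q) + ((x + q) + 1/(2*x)) = (q + x) + ((q + x) + 1/(2*x)) = (q + x) + (q + x + 1/(2*x)) = 1/(2*x) + 2*q + 2*x)
279648 + k(-214, D) = 279648 + (½)*(1 + 4*(-214)*(704 - 214))/(-214) = 279648 + (½)*(-1/214)*(1 + 4*(-214)*490) = 279648 + (½)*(-1/214)*(1 - 419440) = 279648 + (½)*(-1/214)*(-419439) = 279648 + 419439/428 = 120108783/428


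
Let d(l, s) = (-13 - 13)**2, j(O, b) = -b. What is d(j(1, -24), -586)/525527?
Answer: 676/525527 ≈ 0.0012863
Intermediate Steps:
d(l, s) = 676 (d(l, s) = (-26)**2 = 676)
d(j(1, -24), -586)/525527 = 676/525527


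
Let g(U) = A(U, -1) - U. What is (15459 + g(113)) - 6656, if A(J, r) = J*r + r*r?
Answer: 8578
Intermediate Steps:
A(J, r) = r² + J*r (A(J, r) = J*r + r² = r² + J*r)
g(U) = 1 - 2*U (g(U) = -(U - 1) - U = -(-1 + U) - U = (1 - U) - U = 1 - 2*U)
(15459 + g(113)) - 6656 = (15459 + (1 - 2*113)) - 6656 = (15459 + (1 - 226)) - 6656 = (15459 - 225) - 6656 = 15234 - 6656 = 8578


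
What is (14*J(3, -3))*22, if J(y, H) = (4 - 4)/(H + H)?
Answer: 0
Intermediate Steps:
J(y, H) = 0 (J(y, H) = 0/((2*H)) = 0*(1/(2*H)) = 0)
(14*J(3, -3))*22 = (14*0)*22 = 0*22 = 0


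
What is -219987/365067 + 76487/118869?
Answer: 65675738/1607227749 ≈ 0.040863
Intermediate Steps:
-219987/365067 + 76487/118869 = -219987*1/365067 + 76487*(1/118869) = -24443/40563 + 76487/118869 = 65675738/1607227749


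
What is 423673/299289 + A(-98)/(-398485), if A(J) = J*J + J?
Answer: 165982294171/119262177165 ≈ 1.3917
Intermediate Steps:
A(J) = J + J² (A(J) = J² + J = J + J²)
423673/299289 + A(-98)/(-398485) = 423673/299289 - 98*(1 - 98)/(-398485) = 423673*(1/299289) - 98*(-97)*(-1/398485) = 423673/299289 + 9506*(-1/398485) = 423673/299289 - 9506/398485 = 165982294171/119262177165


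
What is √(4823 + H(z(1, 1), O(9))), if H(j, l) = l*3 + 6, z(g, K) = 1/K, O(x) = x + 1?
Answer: √4859 ≈ 69.707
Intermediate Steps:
O(x) = 1 + x
H(j, l) = 6 + 3*l (H(j, l) = 3*l + 6 = 6 + 3*l)
√(4823 + H(z(1, 1), O(9))) = √(4823 + (6 + 3*(1 + 9))) = √(4823 + (6 + 3*10)) = √(4823 + (6 + 30)) = √(4823 + 36) = √4859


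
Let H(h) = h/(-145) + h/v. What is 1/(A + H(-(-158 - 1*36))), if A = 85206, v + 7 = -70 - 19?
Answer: 6960/593010383 ≈ 1.1737e-5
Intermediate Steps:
v = -96 (v = -7 + (-70 - 19) = -7 - 89 = -96)
H(h) = -241*h/13920 (H(h) = h/(-145) + h/(-96) = h*(-1/145) + h*(-1/96) = -h/145 - h/96 = -241*h/13920)
1/(A + H(-(-158 - 1*36))) = 1/(85206 - (-241)*(-158 - 1*36)/13920) = 1/(85206 - (-241)*(-158 - 36)/13920) = 1/(85206 - (-241)*(-194)/13920) = 1/(85206 - 241/13920*194) = 1/(85206 - 23377/6960) = 1/(593010383/6960) = 6960/593010383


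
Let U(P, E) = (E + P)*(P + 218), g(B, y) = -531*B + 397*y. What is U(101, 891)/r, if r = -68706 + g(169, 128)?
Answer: -316448/107629 ≈ -2.9402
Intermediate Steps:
r = -107629 (r = -68706 + (-531*169 + 397*128) = -68706 + (-89739 + 50816) = -68706 - 38923 = -107629)
U(P, E) = (218 + P)*(E + P) (U(P, E) = (E + P)*(218 + P) = (218 + P)*(E + P))
U(101, 891)/r = (101² + 218*891 + 218*101 + 891*101)/(-107629) = (10201 + 194238 + 22018 + 89991)*(-1/107629) = 316448*(-1/107629) = -316448/107629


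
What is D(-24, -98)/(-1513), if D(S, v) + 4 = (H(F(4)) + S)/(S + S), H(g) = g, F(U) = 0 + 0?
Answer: 7/3026 ≈ 0.0023133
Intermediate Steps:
F(U) = 0
D(S, v) = -7/2 (D(S, v) = -4 + (0 + S)/(S + S) = -4 + S/((2*S)) = -4 + S*(1/(2*S)) = -4 + ½ = -7/2)
D(-24, -98)/(-1513) = -7/2/(-1513) = -7/2*(-1/1513) = 7/3026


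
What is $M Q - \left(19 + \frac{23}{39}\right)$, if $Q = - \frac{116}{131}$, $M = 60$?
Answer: $- \frac{371524}{5109} \approx -72.719$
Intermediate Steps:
$Q = - \frac{116}{131}$ ($Q = \left(-116\right) \frac{1}{131} = - \frac{116}{131} \approx -0.8855$)
$M Q - \left(19 + \frac{23}{39}\right) = 60 \left(- \frac{116}{131}\right) - \left(19 + \frac{23}{39}\right) = - \frac{6960}{131} - \frac{764}{39} = - \frac{371524}{5109}$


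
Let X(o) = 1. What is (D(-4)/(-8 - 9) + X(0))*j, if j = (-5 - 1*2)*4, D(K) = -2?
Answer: -532/17 ≈ -31.294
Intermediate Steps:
j = -28 (j = (-5 - 2)*4 = -7*4 = -28)
(D(-4)/(-8 - 9) + X(0))*j = (-2/(-8 - 9) + 1)*(-28) = (-2/(-17) + 1)*(-28) = (-2*(-1/17) + 1)*(-28) = (2/17 + 1)*(-28) = (19/17)*(-28) = -532/17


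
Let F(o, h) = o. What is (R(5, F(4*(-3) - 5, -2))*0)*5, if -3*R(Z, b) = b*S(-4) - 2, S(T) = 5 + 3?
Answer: 0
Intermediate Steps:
S(T) = 8
R(Z, b) = ⅔ - 8*b/3 (R(Z, b) = -(b*8 - 2)/3 = -(8*b - 2)/3 = -(-2 + 8*b)/3 = ⅔ - 8*b/3)
(R(5, F(4*(-3) - 5, -2))*0)*5 = ((⅔ - 8*(4*(-3) - 5)/3)*0)*5 = ((⅔ - 8*(-12 - 5)/3)*0)*5 = ((⅔ - 8/3*(-17))*0)*5 = ((⅔ + 136/3)*0)*5 = (46*0)*5 = 0*5 = 0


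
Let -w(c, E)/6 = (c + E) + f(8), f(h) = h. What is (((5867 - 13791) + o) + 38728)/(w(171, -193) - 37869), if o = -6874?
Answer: -4786/7557 ≈ -0.63332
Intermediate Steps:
w(c, E) = -48 - 6*E - 6*c (w(c, E) = -6*((c + E) + 8) = -6*((E + c) + 8) = -6*(8 + E + c) = -48 - 6*E - 6*c)
(((5867 - 13791) + o) + 38728)/(w(171, -193) - 37869) = (((5867 - 13791) - 6874) + 38728)/((-48 - 6*(-193) - 6*171) - 37869) = ((-7924 - 6874) + 38728)/((-48 + 1158 - 1026) - 37869) = (-14798 + 38728)/(84 - 37869) = 23930/(-37785) = 23930*(-1/37785) = -4786/7557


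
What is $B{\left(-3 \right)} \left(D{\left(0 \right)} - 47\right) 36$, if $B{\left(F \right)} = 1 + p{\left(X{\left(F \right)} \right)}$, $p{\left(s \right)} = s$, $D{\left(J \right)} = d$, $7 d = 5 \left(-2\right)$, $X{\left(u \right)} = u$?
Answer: $\frac{24408}{7} \approx 3486.9$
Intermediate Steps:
$d = - \frac{10}{7}$ ($d = \frac{5 \left(-2\right)}{7} = \frac{1}{7} \left(-10\right) = - \frac{10}{7} \approx -1.4286$)
$D{\left(J \right)} = - \frac{10}{7}$
$B{\left(F \right)} = 1 + F$
$B{\left(-3 \right)} \left(D{\left(0 \right)} - 47\right) 36 = \left(1 - 3\right) \left(- \frac{10}{7} - 47\right) 36 = \left(-2\right) \left(- \frac{339}{7}\right) 36 = \frac{678}{7} \cdot 36 = \frac{24408}{7}$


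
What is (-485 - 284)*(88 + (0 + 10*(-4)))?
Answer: -36912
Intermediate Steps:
(-485 - 284)*(88 + (0 + 10*(-4))) = -769*(88 + (0 - 40)) = -769*(88 - 40) = -769*48 = -36912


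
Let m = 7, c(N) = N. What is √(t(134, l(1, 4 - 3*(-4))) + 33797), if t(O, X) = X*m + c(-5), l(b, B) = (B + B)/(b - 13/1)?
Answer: 2*√75990/3 ≈ 183.78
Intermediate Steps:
l(b, B) = 2*B/(-13 + b) (l(b, B) = (2*B)/(b - 13*1) = (2*B)/(b - 13) = (2*B)/(-13 + b) = 2*B/(-13 + b))
t(O, X) = -5 + 7*X (t(O, X) = X*7 - 5 = 7*X - 5 = -5 + 7*X)
√(t(134, l(1, 4 - 3*(-4))) + 33797) = √((-5 + 7*(2*(4 - 3*(-4))/(-13 + 1))) + 33797) = √((-5 + 7*(2*(4 + 12)/(-12))) + 33797) = √((-5 + 7*(2*16*(-1/12))) + 33797) = √((-5 + 7*(-8/3)) + 33797) = √((-5 - 56/3) + 33797) = √(-71/3 + 33797) = √(101320/3) = 2*√75990/3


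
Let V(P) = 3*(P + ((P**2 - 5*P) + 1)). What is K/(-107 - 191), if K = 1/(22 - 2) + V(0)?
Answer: -61/5960 ≈ -0.010235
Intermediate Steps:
V(P) = 3 - 12*P + 3*P**2 (V(P) = 3*(P + (1 + P**2 - 5*P)) = 3*(1 + P**2 - 4*P) = 3 - 12*P + 3*P**2)
K = 61/20 (K = 1/(22 - 2) + (3 - 12*0 + 3*0**2) = 1/20 + (3 + 0 + 3*0) = 1/20 + (3 + 0 + 0) = 1/20 + 3 = 61/20 ≈ 3.0500)
K/(-107 - 191) = (61/20)/(-107 - 191) = (61/20)/(-298) = -1/298*61/20 = -61/5960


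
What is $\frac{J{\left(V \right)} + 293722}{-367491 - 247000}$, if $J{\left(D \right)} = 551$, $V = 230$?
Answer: $- \frac{294273}{614491} \approx -0.47889$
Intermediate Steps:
$\frac{J{\left(V \right)} + 293722}{-367491 - 247000} = \frac{551 + 293722}{-367491 - 247000} = \frac{294273}{-614491} = 294273 \left(- \frac{1}{614491}\right) = - \frac{294273}{614491}$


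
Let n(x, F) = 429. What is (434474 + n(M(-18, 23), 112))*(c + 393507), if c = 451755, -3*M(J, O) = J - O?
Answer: 367606979586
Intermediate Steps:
M(J, O) = -J/3 + O/3 (M(J, O) = -(J - O)/3 = -J/3 + O/3)
(434474 + n(M(-18, 23), 112))*(c + 393507) = (434474 + 429)*(451755 + 393507) = 434903*845262 = 367606979586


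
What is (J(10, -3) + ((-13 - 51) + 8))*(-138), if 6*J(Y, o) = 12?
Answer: 7452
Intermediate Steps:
J(Y, o) = 2 (J(Y, o) = (⅙)*12 = 2)
(J(10, -3) + ((-13 - 51) + 8))*(-138) = (2 + ((-13 - 51) + 8))*(-138) = (2 + (-64 + 8))*(-138) = (2 - 56)*(-138) = -54*(-138) = 7452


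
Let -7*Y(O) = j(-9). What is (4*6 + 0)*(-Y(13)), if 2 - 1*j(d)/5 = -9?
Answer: 1320/7 ≈ 188.57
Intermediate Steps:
j(d) = 55 (j(d) = 10 - 5*(-9) = 10 + 45 = 55)
Y(O) = -55/7 (Y(O) = -1/7*55 = -55/7)
(4*6 + 0)*(-Y(13)) = (4*6 + 0)*(-1*(-55/7)) = (24 + 0)*(55/7) = 24*(55/7) = 1320/7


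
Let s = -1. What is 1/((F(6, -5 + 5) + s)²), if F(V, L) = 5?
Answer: 1/16 ≈ 0.062500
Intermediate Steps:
1/((F(6, -5 + 5) + s)²) = 1/((5 - 1)²) = 1/(4²) = 1/16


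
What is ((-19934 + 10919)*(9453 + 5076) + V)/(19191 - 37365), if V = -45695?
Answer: 65512315/9087 ≈ 7209.5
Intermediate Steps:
((-19934 + 10919)*(9453 + 5076) + V)/(19191 - 37365) = ((-19934 + 10919)*(9453 + 5076) - 45695)/(19191 - 37365) = (-9015*14529 - 45695)/(-18174) = (-130978935 - 45695)*(-1/18174) = -131024630*(-1/18174) = 65512315/9087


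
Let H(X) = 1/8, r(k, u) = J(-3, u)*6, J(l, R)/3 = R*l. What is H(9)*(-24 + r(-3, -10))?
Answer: 129/2 ≈ 64.500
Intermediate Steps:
J(l, R) = 3*R*l (J(l, R) = 3*(R*l) = 3*R*l)
r(k, u) = -54*u (r(k, u) = (3*u*(-3))*6 = -9*u*6 = -54*u)
H(X) = 1/8
H(9)*(-24 + r(-3, -10)) = (-24 - 54*(-10))/8 = (-24 + 540)/8 = (1/8)*516 = 129/2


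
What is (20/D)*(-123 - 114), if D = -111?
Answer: 1580/37 ≈ 42.703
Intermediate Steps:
(20/D)*(-123 - 114) = (20/(-111))*(-123 - 114) = (20*(-1/111))*(-237) = -20/111*(-237) = 1580/37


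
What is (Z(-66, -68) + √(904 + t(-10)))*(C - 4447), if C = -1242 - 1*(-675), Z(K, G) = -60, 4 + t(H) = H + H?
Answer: 300840 - 20056*√55 ≈ 1.5210e+5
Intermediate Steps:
t(H) = -4 + 2*H (t(H) = -4 + (H + H) = -4 + 2*H)
C = -567 (C = -1242 + 675 = -567)
(Z(-66, -68) + √(904 + t(-10)))*(C - 4447) = (-60 + √(904 + (-4 + 2*(-10))))*(-567 - 4447) = (-60 + √(904 + (-4 - 20)))*(-5014) = (-60 + √(904 - 24))*(-5014) = (-60 + √880)*(-5014) = (-60 + 4*√55)*(-5014) = 300840 - 20056*√55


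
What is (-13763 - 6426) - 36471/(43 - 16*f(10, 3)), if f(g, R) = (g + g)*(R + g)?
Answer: -83081642/4117 ≈ -20180.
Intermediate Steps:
f(g, R) = 2*g*(R + g) (f(g, R) = (2*g)*(R + g) = 2*g*(R + g))
(-13763 - 6426) - 36471/(43 - 16*f(10, 3)) = (-13763 - 6426) - 36471/(43 - 32*10*(3 + 10)) = -20189 - 36471/(43 - 32*10*13) = -20189 - 36471/(43 - 16*260) = -20189 - 36471/(43 - 4160) = -20189 - 36471/(-4117) = -20189 - 36471*(-1/4117) = -20189 + 36471/4117 = -83081642/4117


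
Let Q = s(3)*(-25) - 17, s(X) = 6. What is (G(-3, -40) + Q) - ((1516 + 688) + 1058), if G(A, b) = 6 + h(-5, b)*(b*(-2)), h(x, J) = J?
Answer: -6623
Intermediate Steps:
G(A, b) = 6 - 2*b² (G(A, b) = 6 + b*(b*(-2)) = 6 + b*(-2*b) = 6 - 2*b²)
Q = -167 (Q = 6*(-25) - 17 = -150 - 17 = -167)
(G(-3, -40) + Q) - ((1516 + 688) + 1058) = ((6 - 2*(-40)²) - 167) - ((1516 + 688) + 1058) = ((6 - 2*1600) - 167) - (2204 + 1058) = ((6 - 3200) - 167) - 1*3262 = (-3194 - 167) - 3262 = -3361 - 3262 = -6623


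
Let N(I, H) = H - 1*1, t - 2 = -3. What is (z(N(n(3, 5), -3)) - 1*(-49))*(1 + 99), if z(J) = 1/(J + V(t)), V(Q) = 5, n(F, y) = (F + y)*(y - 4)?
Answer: 5000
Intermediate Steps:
t = -1 (t = 2 - 3 = -1)
n(F, y) = (-4 + y)*(F + y) (n(F, y) = (F + y)*(-4 + y) = (-4 + y)*(F + y))
N(I, H) = -1 + H (N(I, H) = H - 1 = -1 + H)
z(J) = 1/(5 + J) (z(J) = 1/(J + 5) = 1/(5 + J))
(z(N(n(3, 5), -3)) - 1*(-49))*(1 + 99) = (1/(5 + (-1 - 3)) - 1*(-49))*(1 + 99) = (1/(5 - 4) + 49)*100 = (1/1 + 49)*100 = (1 + 49)*100 = 50*100 = 5000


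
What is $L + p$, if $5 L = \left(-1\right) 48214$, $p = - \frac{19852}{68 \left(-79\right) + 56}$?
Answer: $- \frac{64051591}{6645} \approx -9639.1$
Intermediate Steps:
$p = \frac{4963}{1329}$ ($p = - \frac{19852}{-5372 + 56} = - \frac{19852}{-5316} = \left(-19852\right) \left(- \frac{1}{5316}\right) = \frac{4963}{1329} \approx 3.7344$)
$L = - \frac{48214}{5}$ ($L = \frac{\left(-1\right) 48214}{5} = \frac{1}{5} \left(-48214\right) = - \frac{48214}{5} \approx -9642.8$)
$L + p = - \frac{48214}{5} + \frac{4963}{1329} = - \frac{64051591}{6645}$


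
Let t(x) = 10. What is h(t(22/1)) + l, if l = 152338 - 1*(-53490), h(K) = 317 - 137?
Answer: 206008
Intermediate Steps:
h(K) = 180
l = 205828 (l = 152338 + 53490 = 205828)
h(t(22/1)) + l = 180 + 205828 = 206008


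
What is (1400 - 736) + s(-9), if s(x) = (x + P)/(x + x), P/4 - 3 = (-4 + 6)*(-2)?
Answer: 11965/18 ≈ 664.72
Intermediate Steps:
P = -4 (P = 12 + 4*((-4 + 6)*(-2)) = 12 + 4*(2*(-2)) = 12 + 4*(-4) = 12 - 16 = -4)
s(x) = (-4 + x)/(2*x) (s(x) = (x - 4)/(x + x) = (-4 + x)/((2*x)) = (-4 + x)*(1/(2*x)) = (-4 + x)/(2*x))
(1400 - 736) + s(-9) = (1400 - 736) + (½)*(-4 - 9)/(-9) = 664 + (½)*(-⅑)*(-13) = 664 + 13/18 = 11965/18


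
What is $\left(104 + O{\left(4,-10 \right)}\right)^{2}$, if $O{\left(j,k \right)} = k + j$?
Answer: $9604$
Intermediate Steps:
$O{\left(j,k \right)} = j + k$
$\left(104 + O{\left(4,-10 \right)}\right)^{2} = \left(104 + \left(4 - 10\right)\right)^{2} = \left(104 - 6\right)^{2} = 98^{2} = 9604$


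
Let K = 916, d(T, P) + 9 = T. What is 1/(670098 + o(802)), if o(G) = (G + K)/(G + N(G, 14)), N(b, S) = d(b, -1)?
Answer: 1595/1068808028 ≈ 1.4923e-6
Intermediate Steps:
d(T, P) = -9 + T
N(b, S) = -9 + b
o(G) = (916 + G)/(-9 + 2*G) (o(G) = (G + 916)/(G + (-9 + G)) = (916 + G)/(-9 + 2*G))
1/(670098 + o(802)) = 1/(670098 + (916 + 802)/(-9 + 2*802)) = 1/(670098 + 1718/(-9 + 1604)) = 1/(670098 + 1718/1595) = 1/(1068808028/1595) = 1595/1068808028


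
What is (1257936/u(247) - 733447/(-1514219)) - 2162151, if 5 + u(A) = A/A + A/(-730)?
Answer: -11759158195415194/4795531573 ≈ -2.4521e+6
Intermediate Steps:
u(A) = -4 - A/730 (u(A) = -5 + (A/A + A/(-730)) = -5 + (1 + A*(-1/730)) = -5 + (1 - A/730) = -4 - A/730)
(1257936/u(247) - 733447/(-1514219)) - 2162151 = (1257936/(-4 - 1/730*247) - 733447/(-1514219)) - 2162151 = (1257936/(-4 - 247/730) - 733447*(-1/1514219)) - 2162151 = (1257936/(-3167/730) + 733447/1514219) - 2162151 = (1257936*(-730/3167) + 733447/1514219) - 2162151 = (-918293280/3167 + 733447/1514219) - 2162151 = -1390494809321671/4795531573 - 2162151 = -11759158195415194/4795531573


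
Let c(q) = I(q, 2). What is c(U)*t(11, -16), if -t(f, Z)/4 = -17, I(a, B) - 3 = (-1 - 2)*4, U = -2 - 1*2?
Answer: -612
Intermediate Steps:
U = -4 (U = -2 - 2 = -4)
I(a, B) = -9 (I(a, B) = 3 + (-1 - 2)*4 = 3 - 3*4 = 3 - 12 = -9)
t(f, Z) = 68 (t(f, Z) = -4*(-17) = 68)
c(q) = -9
c(U)*t(11, -16) = -9*68 = -612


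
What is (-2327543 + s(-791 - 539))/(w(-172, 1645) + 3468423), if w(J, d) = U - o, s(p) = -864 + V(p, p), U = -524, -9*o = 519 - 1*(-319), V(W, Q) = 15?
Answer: -20955528/31211929 ≈ -0.67139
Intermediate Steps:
o = -838/9 (o = -(519 - 1*(-319))/9 = -(519 + 319)/9 = -⅑*838 = -838/9 ≈ -93.111)
s(p) = -849 (s(p) = -864 + 15 = -849)
w(J, d) = -3878/9 (w(J, d) = -524 - 1*(-838/9) = -524 + 838/9 = -3878/9)
(-2327543 + s(-791 - 539))/(w(-172, 1645) + 3468423) = (-2327543 - 849)/(-3878/9 + 3468423) = -2328392/31211929/9 = -2328392*9/31211929 = -20955528/31211929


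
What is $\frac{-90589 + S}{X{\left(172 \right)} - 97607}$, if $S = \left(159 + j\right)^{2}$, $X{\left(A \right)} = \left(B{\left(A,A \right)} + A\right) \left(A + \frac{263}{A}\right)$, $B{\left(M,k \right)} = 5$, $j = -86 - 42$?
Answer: $\frac{15416016}{11505485} \approx 1.3399$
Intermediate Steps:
$j = -128$ ($j = -86 - 42 = -128$)
$X{\left(A \right)} = \left(5 + A\right) \left(A + \frac{263}{A}\right)$
$S = 961$ ($S = \left(159 - 128\right)^{2} = 31^{2} = 961$)
$\frac{-90589 + S}{X{\left(172 \right)} - 97607} = \frac{-90589 + 961}{\left(263 + 172^{2} + 5 \cdot 172 + \frac{1315}{172}\right) - 97607} = - \frac{89628}{\left(263 + 29584 + 860 + 1315 \cdot \frac{1}{172}\right) - 97607} = - \frac{89628}{\left(263 + 29584 + 860 + \frac{1315}{172}\right) - 97607} = - \frac{89628}{\frac{5282919}{172} - 97607} = - \frac{89628}{- \frac{11505485}{172}} = \left(-89628\right) \left(- \frac{172}{11505485}\right) = \frac{15416016}{11505485}$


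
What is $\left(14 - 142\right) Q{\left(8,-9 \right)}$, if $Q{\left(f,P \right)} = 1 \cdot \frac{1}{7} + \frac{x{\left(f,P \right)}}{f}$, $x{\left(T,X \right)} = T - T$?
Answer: $- \frac{128}{7} \approx -18.286$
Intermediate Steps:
$x{\left(T,X \right)} = 0$
$Q{\left(f,P \right)} = \frac{1}{7}$ ($Q{\left(f,P \right)} = 1 \cdot \frac{1}{7} + \frac{0}{f} = 1 \cdot \frac{1}{7} + 0 = \frac{1}{7} + 0 = \frac{1}{7}$)
$\left(14 - 142\right) Q{\left(8,-9 \right)} = \left(14 - 142\right) \frac{1}{7} = \left(-128\right) \frac{1}{7} = - \frac{128}{7}$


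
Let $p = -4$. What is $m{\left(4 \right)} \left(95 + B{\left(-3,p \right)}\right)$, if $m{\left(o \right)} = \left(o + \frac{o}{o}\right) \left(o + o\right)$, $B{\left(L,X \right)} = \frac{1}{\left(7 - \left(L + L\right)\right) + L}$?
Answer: $3804$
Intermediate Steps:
$B{\left(L,X \right)} = \frac{1}{7 - L}$ ($B{\left(L,X \right)} = \frac{1}{\left(7 - 2 L\right) + L} = \frac{1}{7 - L}$)
$m{\left(o \right)} = 2 o \left(1 + o\right)$ ($m{\left(o \right)} = \left(o + 1\right) 2 o = \left(1 + o\right) 2 o = 2 o \left(1 + o\right)$)
$m{\left(4 \right)} \left(95 + B{\left(-3,p \right)}\right) = 2 \cdot 4 \left(1 + 4\right) \left(95 - \frac{1}{-7 - 3}\right) = 2 \cdot 4 \cdot 5 \left(95 - \frac{1}{-10}\right) = 40 \left(95 - - \frac{1}{10}\right) = 40 \left(95 + \frac{1}{10}\right) = 40 \cdot \frac{951}{10} = 3804$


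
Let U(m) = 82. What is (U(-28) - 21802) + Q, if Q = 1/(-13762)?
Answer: -298910641/13762 ≈ -21720.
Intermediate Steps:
Q = -1/13762 ≈ -7.2664e-5
(U(-28) - 21802) + Q = (82 - 21802) - 1/13762 = -21720 - 1/13762 = -298910641/13762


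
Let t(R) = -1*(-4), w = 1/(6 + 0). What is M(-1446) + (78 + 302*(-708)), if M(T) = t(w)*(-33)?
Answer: -213870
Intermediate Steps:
w = ⅙ (w = 1/6 = ⅙ ≈ 0.16667)
t(R) = 4
M(T) = -132 (M(T) = 4*(-33) = -132)
M(-1446) + (78 + 302*(-708)) = -132 + (78 + 302*(-708)) = -132 + (78 - 213816) = -132 - 213738 = -213870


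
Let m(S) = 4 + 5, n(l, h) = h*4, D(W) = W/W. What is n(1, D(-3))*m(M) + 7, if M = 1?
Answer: 43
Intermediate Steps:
D(W) = 1
n(l, h) = 4*h
m(S) = 9
n(1, D(-3))*m(M) + 7 = (4*1)*9 + 7 = 4*9 + 7 = 36 + 7 = 43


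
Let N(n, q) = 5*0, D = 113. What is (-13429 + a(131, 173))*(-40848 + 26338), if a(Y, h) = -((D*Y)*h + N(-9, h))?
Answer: 37353789480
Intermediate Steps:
N(n, q) = 0
a(Y, h) = -113*Y*h (a(Y, h) = -((113*Y)*h + 0) = -(113*Y*h + 0) = -113*Y*h)
(-13429 + a(131, 173))*(-40848 + 26338) = (-13429 - 113*131*173)*(-40848 + 26338) = (-13429 - 2560919)*(-14510) = -2574348*(-14510) = 37353789480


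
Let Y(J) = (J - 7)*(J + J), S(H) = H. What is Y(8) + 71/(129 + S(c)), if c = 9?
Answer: 2279/138 ≈ 16.514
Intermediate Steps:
Y(J) = 2*J*(-7 + J) (Y(J) = (-7 + J)*(2*J) = 2*J*(-7 + J))
Y(8) + 71/(129 + S(c)) = 2*8*(-7 + 8) + 71/(129 + 9) = 2*8*1 + 71/138 = 16 + (1/138)*71 = 16 + 71/138 = 2279/138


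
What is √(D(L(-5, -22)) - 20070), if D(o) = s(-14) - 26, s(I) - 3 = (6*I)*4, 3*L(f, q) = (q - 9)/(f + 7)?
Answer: I*√20429 ≈ 142.93*I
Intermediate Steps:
L(f, q) = (-9 + q)/(3*(7 + f)) (L(f, q) = ((q - 9)/(f + 7))/3 = ((-9 + q)/(7 + f))/3 = (-9 + q)/(3*(7 + f)))
s(I) = 3 + 24*I (s(I) = 3 + (6*I)*4 = 3 + 24*I)
D(o) = -359 (D(o) = (3 + 24*(-14)) - 26 = (3 - 336) - 26 = -333 - 26 = -359)
√(D(L(-5, -22)) - 20070) = √(-359 - 20070) = √(-20429) = I*√20429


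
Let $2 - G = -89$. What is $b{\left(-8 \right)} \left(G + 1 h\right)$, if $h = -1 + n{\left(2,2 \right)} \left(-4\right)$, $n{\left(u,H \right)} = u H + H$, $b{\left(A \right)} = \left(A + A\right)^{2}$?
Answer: $16896$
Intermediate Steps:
$G = 91$ ($G = 2 - -89 = 2 + 89 = 91$)
$b{\left(A \right)} = 4 A^{2}$ ($b{\left(A \right)} = \left(2 A\right)^{2} = 4 A^{2}$)
$n{\left(u,H \right)} = H + H u$ ($n{\left(u,H \right)} = H u + H = H + H u$)
$h = -25$ ($h = -1 + 2 \left(1 + 2\right) \left(-4\right) = -1 + 2 \cdot 3 \left(-4\right) = -1 + 6 \left(-4\right) = -1 - 24 = -25$)
$b{\left(-8 \right)} \left(G + 1 h\right) = 4 \left(-8\right)^{2} \left(91 + 1 \left(-25\right)\right) = 4 \cdot 64 \left(91 - 25\right) = 256 \cdot 66 = 16896$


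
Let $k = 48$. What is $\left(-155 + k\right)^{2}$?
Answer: $11449$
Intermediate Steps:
$\left(-155 + k\right)^{2} = \left(-155 + 48\right)^{2} = \left(-107\right)^{2} = 11449$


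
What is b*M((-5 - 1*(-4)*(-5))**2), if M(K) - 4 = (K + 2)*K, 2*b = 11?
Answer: 4310669/2 ≈ 2.1553e+6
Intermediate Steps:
b = 11/2 (b = (1/2)*11 = 11/2 ≈ 5.5000)
M(K) = 4 + K*(2 + K) (M(K) = 4 + (K + 2)*K = 4 + (2 + K)*K = 4 + K*(2 + K))
b*M((-5 - 1*(-4)*(-5))**2) = 11*(4 + ((-5 - 1*(-4)*(-5))**2)**2 + 2*(-5 - 1*(-4)*(-5))**2)/2 = 11*(4 + ((-5 + 4*(-5))**2)**2 + 2*(-5 + 4*(-5))**2)/2 = 11*(4 + ((-5 - 20)**2)**2 + 2*(-5 - 20)**2)/2 = 11*(4 + ((-25)**2)**2 + 2*(-25)**2)/2 = 11*(4 + 625**2 + 2*625)/2 = 11*(4 + 390625 + 1250)/2 = (11/2)*391879 = 4310669/2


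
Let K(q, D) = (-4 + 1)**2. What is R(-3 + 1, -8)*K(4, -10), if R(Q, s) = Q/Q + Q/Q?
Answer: 18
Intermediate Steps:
R(Q, s) = 2 (R(Q, s) = 1 + 1 = 2)
K(q, D) = 9 (K(q, D) = (-3)**2 = 9)
R(-3 + 1, -8)*K(4, -10) = 2*9 = 18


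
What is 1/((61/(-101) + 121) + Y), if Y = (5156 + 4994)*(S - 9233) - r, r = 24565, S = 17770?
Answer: 101/8749236645 ≈ 1.1544e-8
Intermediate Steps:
Y = 86625985 (Y = (5156 + 4994)*(17770 - 9233) - 1*24565 = 10150*8537 - 24565 = 86650550 - 24565 = 86625985)
1/((61/(-101) + 121) + Y) = 1/((61/(-101) + 121) + 86625985) = 1/((61*(-1/101) + 121) + 86625985) = 1/((-61/101 + 121) + 86625985) = 1/(12160/101 + 86625985) = 1/(8749236645/101) = 101/8749236645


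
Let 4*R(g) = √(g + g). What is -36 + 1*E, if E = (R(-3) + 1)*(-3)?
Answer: -39 - 3*I*√6/4 ≈ -39.0 - 1.8371*I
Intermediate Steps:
R(g) = √2*√g/4 (R(g) = √(g + g)/4 = √(2*g)/4 = (√2*√g)/4 = √2*√g/4)
E = -3 - 3*I*√6/4 (E = (√2*√(-3)/4 + 1)*(-3) = (√2*(I*√3)/4 + 1)*(-3) = (I*√6/4 + 1)*(-3) = (1 + I*√6/4)*(-3) = -3 - 3*I*√6/4 ≈ -3.0 - 1.8371*I)
-36 + 1*E = -36 + 1*(-3 - 3*I*√6/4) = -36 + (-3 - 3*I*√6/4) = -39 - 3*I*√6/4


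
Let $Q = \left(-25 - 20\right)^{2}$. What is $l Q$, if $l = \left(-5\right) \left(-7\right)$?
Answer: $70875$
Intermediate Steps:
$l = 35$
$Q = 2025$ ($Q = \left(-45\right)^{2} = 2025$)
$l Q = 35 \cdot 2025 = 70875$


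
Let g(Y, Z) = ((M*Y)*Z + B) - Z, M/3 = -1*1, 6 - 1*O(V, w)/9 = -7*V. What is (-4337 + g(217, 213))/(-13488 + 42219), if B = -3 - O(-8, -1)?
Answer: -142766/28731 ≈ -4.9691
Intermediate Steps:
O(V, w) = 54 + 63*V (O(V, w) = 54 - (-63)*V = 54 + 63*V)
B = 447 (B = -3 - (54 + 63*(-8)) = -3 - (54 - 504) = -3 - 1*(-450) = -3 + 450 = 447)
M = -3 (M = 3*(-1*1) = 3*(-1) = -3)
g(Y, Z) = 447 - Z - 3*Y*Z (g(Y, Z) = ((-3*Y)*Z + 447) - Z = (-3*Y*Z + 447) - Z = (447 - 3*Y*Z) - Z = 447 - Z - 3*Y*Z)
(-4337 + g(217, 213))/(-13488 + 42219) = (-4337 + (447 - 1*213 - 3*217*213))/(-13488 + 42219) = (-4337 + (447 - 213 - 138663))/28731 = (-4337 - 138429)*(1/28731) = -142766*1/28731 = -142766/28731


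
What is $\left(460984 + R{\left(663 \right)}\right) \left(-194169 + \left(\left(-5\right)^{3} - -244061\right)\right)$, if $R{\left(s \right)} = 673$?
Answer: $22975283919$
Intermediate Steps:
$\left(460984 + R{\left(663 \right)}\right) \left(-194169 + \left(\left(-5\right)^{3} - -244061\right)\right) = \left(460984 + 673\right) \left(-194169 + \left(\left(-5\right)^{3} - -244061\right)\right) = 461657 \left(-194169 + \left(-125 + 244061\right)\right) = 461657 \left(-194169 + 243936\right) = 461657 \cdot 49767 = 22975283919$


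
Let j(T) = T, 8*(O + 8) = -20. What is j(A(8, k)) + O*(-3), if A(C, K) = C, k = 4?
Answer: 79/2 ≈ 39.500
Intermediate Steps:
O = -21/2 (O = -8 + (⅛)*(-20) = -8 - 5/2 = -21/2 ≈ -10.500)
j(A(8, k)) + O*(-3) = 8 - 21/2*(-3) = 8 + 63/2 = 79/2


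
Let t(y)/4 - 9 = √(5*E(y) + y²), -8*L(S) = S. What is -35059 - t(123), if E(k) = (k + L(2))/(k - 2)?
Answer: -35095 - 2*√7324891/11 ≈ -35587.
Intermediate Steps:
L(S) = -S/8
E(k) = (-¼ + k)/(-2 + k) (E(k) = (k - ⅛*2)/(k - 2) = (k - ¼)/(-2 + k) = (-¼ + k)/(-2 + k))
t(y) = 36 + 4*√(y² + 5*(-¼ + y)/(-2 + y)) (t(y) = 36 + 4*√(5*((-¼ + y)/(-2 + y)) + y²) = 36 + 4*√(5*(-¼ + y)/(-2 + y) + y²) = 36 + 4*√(y² + 5*(-¼ + y)/(-2 + y)))
-35059 - t(123) = -35059 - (36 + 2*√((-5 + 20*123 + 4*123²*(-2 + 123))/(-2 + 123))) = -35059 - (36 + 2*√((-5 + 2460 + 4*15129*121)/121)) = -35059 - (36 + 2*√((-5 + 2460 + 7322436)/121)) = -35059 - (36 + 2*√((1/121)*7324891)) = -35059 - (36 + 2*√(7324891/121)) = -35059 - (36 + 2*(√7324891/11)) = -35059 - (36 + 2*√7324891/11) = -35059 + (-36 - 2*√7324891/11) = -35095 - 2*√7324891/11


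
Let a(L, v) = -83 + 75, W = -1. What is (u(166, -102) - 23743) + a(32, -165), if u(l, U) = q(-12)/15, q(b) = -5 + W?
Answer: -118757/5 ≈ -23751.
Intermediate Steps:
q(b) = -6 (q(b) = -5 - 1 = -6)
a(L, v) = -8
u(l, U) = -⅖ (u(l, U) = -6/15 = -6*1/15 = -⅖)
(u(166, -102) - 23743) + a(32, -165) = (-⅖ - 23743) - 8 = -118717/5 - 8 = -118757/5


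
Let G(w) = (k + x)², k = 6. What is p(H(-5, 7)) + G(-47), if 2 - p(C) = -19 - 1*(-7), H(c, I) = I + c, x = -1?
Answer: 39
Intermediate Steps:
G(w) = 25 (G(w) = (6 - 1)² = 5² = 25)
p(C) = 14 (p(C) = 2 - (-19 - 1*(-7)) = 2 - (-19 + 7) = 2 - 1*(-12) = 2 + 12 = 14)
p(H(-5, 7)) + G(-47) = 14 + 25 = 39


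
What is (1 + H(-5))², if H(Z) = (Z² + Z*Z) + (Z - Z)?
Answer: 2601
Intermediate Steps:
H(Z) = 2*Z² (H(Z) = (Z² + Z²) + 0 = 2*Z² + 0 = 2*Z²)
(1 + H(-5))² = (1 + 2*(-5)²)² = (1 + 2*25)² = (1 + 50)² = 51² = 2601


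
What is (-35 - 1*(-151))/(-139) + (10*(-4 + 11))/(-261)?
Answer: -40006/36279 ≈ -1.1027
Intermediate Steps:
(-35 - 1*(-151))/(-139) + (10*(-4 + 11))/(-261) = (-35 + 151)*(-1/139) + (10*7)*(-1/261) = 116*(-1/139) + 70*(-1/261) = -116/139 - 70/261 = -40006/36279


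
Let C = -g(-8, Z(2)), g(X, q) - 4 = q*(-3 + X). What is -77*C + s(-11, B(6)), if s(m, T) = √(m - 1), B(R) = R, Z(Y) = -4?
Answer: 3696 + 2*I*√3 ≈ 3696.0 + 3.4641*I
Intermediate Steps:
s(m, T) = √(-1 + m)
g(X, q) = 4 + q*(-3 + X)
C = -48 (C = -(4 - 3*(-4) - 8*(-4)) = -(4 + 12 + 32) = -1*48 = -48)
-77*C + s(-11, B(6)) = -77*(-48) + √(-1 - 11) = 3696 + √(-12) = 3696 + 2*I*√3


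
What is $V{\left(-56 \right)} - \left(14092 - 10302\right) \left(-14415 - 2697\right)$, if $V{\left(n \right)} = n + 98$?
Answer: $64854522$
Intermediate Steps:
$V{\left(n \right)} = 98 + n$
$V{\left(-56 \right)} - \left(14092 - 10302\right) \left(-14415 - 2697\right) = \left(98 - 56\right) - \left(14092 - 10302\right) \left(-14415 - 2697\right) = 42 - 3790 \left(-17112\right) = 42 - -64854480 = 42 + 64854480 = 64854522$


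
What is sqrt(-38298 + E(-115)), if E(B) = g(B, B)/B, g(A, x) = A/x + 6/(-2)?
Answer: 2*I*sqrt(126622705)/115 ≈ 195.7*I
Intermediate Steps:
g(A, x) = -3 + A/x (g(A, x) = A/x + 6*(-1/2) = A/x - 3 = -3 + A/x)
E(B) = -2/B (E(B) = (-3 + B/B)/B = (-3 + 1)/B = -2/B)
sqrt(-38298 + E(-115)) = sqrt(-38298 - 2/(-115)) = sqrt(-38298 - 2*(-1/115)) = sqrt(-38298 + 2/115) = sqrt(-4404268/115) = 2*I*sqrt(126622705)/115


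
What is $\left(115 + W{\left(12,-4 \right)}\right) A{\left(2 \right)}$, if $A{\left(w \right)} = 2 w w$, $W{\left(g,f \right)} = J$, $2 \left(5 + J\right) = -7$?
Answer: $852$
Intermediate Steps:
$J = - \frac{17}{2}$ ($J = -5 + \frac{1}{2} \left(-7\right) = -5 - \frac{7}{2} = - \frac{17}{2} \approx -8.5$)
$W{\left(g,f \right)} = - \frac{17}{2}$
$A{\left(w \right)} = 2 w^{2}$
$\left(115 + W{\left(12,-4 \right)}\right) A{\left(2 \right)} = \left(115 - \frac{17}{2}\right) 2 \cdot 2^{2} = \frac{213 \cdot 2 \cdot 4}{2} = \frac{213}{2} \cdot 8 = 852$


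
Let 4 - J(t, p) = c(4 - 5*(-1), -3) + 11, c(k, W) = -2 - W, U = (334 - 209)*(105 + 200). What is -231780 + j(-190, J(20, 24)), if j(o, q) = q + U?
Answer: -193663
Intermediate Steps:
U = 38125 (U = 125*305 = 38125)
J(t, p) = -8 (J(t, p) = 4 - ((-2 - 1*(-3)) + 11) = 4 - ((-2 + 3) + 11) = 4 - (1 + 11) = 4 - 1*12 = 4 - 12 = -8)
j(o, q) = 38125 + q (j(o, q) = q + 38125 = 38125 + q)
-231780 + j(-190, J(20, 24)) = -231780 + (38125 - 8) = -231780 + 38117 = -193663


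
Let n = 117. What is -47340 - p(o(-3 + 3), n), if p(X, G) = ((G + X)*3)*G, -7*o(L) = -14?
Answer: -89109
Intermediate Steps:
o(L) = 2 (o(L) = -⅐*(-14) = 2)
p(X, G) = G*(3*G + 3*X) (p(X, G) = (3*G + 3*X)*G = G*(3*G + 3*X))
-47340 - p(o(-3 + 3), n) = -47340 - 3*117*(117 + 2) = -47340 - 3*117*119 = -47340 - 1*41769 = -47340 - 41769 = -89109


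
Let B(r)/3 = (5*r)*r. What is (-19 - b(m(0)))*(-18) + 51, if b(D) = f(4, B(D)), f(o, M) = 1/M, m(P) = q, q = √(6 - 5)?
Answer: 1971/5 ≈ 394.20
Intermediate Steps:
B(r) = 15*r² (B(r) = 3*((5*r)*r) = 3*(5*r²) = 15*r²)
q = 1 (q = √1 = 1)
m(P) = 1
b(D) = 1/(15*D²)
(-19 - b(m(0)))*(-18) + 51 = (-19 - 1/(15*1²))*(-18) + 51 = (-19 - 1/15)*(-18) + 51 = -286/15*(-18) + 51 = 1716/5 + 51 = 1971/5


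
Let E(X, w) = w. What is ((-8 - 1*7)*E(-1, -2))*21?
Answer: 630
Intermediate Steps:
((-8 - 1*7)*E(-1, -2))*21 = ((-8 - 1*7)*(-2))*21 = ((-8 - 7)*(-2))*21 = -15*(-2)*21 = 30*21 = 630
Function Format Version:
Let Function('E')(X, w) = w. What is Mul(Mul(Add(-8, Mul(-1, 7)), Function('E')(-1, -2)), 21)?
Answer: 630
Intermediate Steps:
Mul(Mul(Add(-8, Mul(-1, 7)), Function('E')(-1, -2)), 21) = Mul(Mul(Add(-8, Mul(-1, 7)), -2), 21) = Mul(Mul(Add(-8, -7), -2), 21) = Mul(Mul(-15, -2), 21) = Mul(30, 21) = 630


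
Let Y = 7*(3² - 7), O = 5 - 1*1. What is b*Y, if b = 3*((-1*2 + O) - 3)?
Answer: -42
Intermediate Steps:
O = 4 (O = 5 - 1 = 4)
Y = 14 (Y = 7*(9 - 7) = 7*2 = 14)
b = -3 (b = 3*((-1*2 + 4) - 3) = 3*((-2 + 4) - 3) = 3*(2 - 3) = 3*(-1) = -3)
b*Y = -3*14 = -42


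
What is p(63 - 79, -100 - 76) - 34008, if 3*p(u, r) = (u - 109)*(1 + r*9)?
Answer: 95851/3 ≈ 31950.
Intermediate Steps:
p(u, r) = (1 + 9*r)*(-109 + u)/3 (p(u, r) = ((u - 109)*(1 + r*9))/3 = ((-109 + u)*(1 + 9*r))/3 = ((1 + 9*r)*(-109 + u))/3 = (1 + 9*r)*(-109 + u)/3)
p(63 - 79, -100 - 76) - 34008 = (-109/3 - 327*(-100 - 76) + (63 - 79)/3 + 3*(-100 - 76)*(63 - 79)) - 34008 = (-109/3 - 327*(-176) + (1/3)*(-16) + 3*(-176)*(-16)) - 34008 = (-109/3 + 57552 - 16/3 + 8448) - 34008 = 197875/3 - 34008 = 95851/3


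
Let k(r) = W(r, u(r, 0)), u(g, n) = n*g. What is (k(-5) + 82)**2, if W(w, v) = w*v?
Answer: 6724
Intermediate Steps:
u(g, n) = g*n
W(w, v) = v*w
k(r) = 0 (k(r) = (r*0)*r = 0*r = 0)
(k(-5) + 82)**2 = (0 + 82)**2 = 82**2 = 6724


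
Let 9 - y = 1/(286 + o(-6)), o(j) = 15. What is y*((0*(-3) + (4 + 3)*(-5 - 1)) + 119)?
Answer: 29788/43 ≈ 692.74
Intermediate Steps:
y = 2708/301 (y = 9 - 1/(286 + 15) = 9 - 1/301 = 2708/301 ≈ 8.9967)
y*((0*(-3) + (4 + 3)*(-5 - 1)) + 119) = 2708*((0*(-3) + (4 + 3)*(-5 - 1)) + 119)/301 = 2708*((0 + 7*(-6)) + 119)/301 = 2708*((0 - 42) + 119)/301 = 2708*(-42 + 119)/301 = (2708/301)*77 = 29788/43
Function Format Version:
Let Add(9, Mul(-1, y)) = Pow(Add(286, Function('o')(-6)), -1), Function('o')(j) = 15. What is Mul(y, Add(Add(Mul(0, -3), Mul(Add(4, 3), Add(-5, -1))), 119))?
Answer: Rational(29788, 43) ≈ 692.74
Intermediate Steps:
y = Rational(2708, 301) (y = Add(9, Mul(-1, Pow(Add(286, 15), -1))) = Add(9, Mul(-1, Pow(301, -1))) = Add(9, Mul(-1, Rational(1, 301))) = Add(9, Rational(-1, 301)) = Rational(2708, 301) ≈ 8.9967)
Mul(y, Add(Add(Mul(0, -3), Mul(Add(4, 3), Add(-5, -1))), 119)) = Mul(Rational(2708, 301), Add(Add(Mul(0, -3), Mul(Add(4, 3), Add(-5, -1))), 119)) = Mul(Rational(2708, 301), Add(Add(0, Mul(7, -6)), 119)) = Mul(Rational(2708, 301), Add(Add(0, -42), 119)) = Mul(Rational(2708, 301), Add(-42, 119)) = Mul(Rational(2708, 301), 77) = Rational(29788, 43)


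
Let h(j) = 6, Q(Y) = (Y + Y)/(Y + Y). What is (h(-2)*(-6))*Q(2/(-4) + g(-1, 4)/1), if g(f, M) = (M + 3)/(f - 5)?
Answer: -36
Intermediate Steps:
g(f, M) = (3 + M)/(-5 + f)
Q(Y) = 1 (Q(Y) = (2*Y)/((2*Y)) = (2*Y)*(1/(2*Y)) = 1)
(h(-2)*(-6))*Q(2/(-4) + g(-1, 4)/1) = (6*(-6))*1 = -36*1 = -36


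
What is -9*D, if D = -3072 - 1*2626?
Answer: 51282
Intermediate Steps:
D = -5698 (D = -3072 - 2626 = -5698)
-9*D = -9*(-5698) = 51282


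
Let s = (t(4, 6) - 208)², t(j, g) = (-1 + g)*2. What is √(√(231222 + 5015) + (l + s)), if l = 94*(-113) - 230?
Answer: √(28352 + √236237) ≈ 169.82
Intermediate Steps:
t(j, g) = -2 + 2*g
l = -10852 (l = -10622 - 230 = -10852)
s = 39204 (s = ((-2 + 2*6) - 208)² = ((-2 + 12) - 208)² = (10 - 208)² = (-198)² = 39204)
√(√(231222 + 5015) + (l + s)) = √(√(231222 + 5015) + (-10852 + 39204)) = √(√236237 + 28352) = √(28352 + √236237)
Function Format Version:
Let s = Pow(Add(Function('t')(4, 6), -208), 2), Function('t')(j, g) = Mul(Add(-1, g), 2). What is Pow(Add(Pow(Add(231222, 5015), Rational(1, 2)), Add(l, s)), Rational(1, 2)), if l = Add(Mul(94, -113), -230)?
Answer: Pow(Add(28352, Pow(236237, Rational(1, 2))), Rational(1, 2)) ≈ 169.82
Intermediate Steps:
Function('t')(j, g) = Add(-2, Mul(2, g))
l = -10852 (l = Add(-10622, -230) = -10852)
s = 39204 (s = Pow(Add(Add(-2, Mul(2, 6)), -208), 2) = Pow(Add(Add(-2, 12), -208), 2) = Pow(Add(10, -208), 2) = Pow(-198, 2) = 39204)
Pow(Add(Pow(Add(231222, 5015), Rational(1, 2)), Add(l, s)), Rational(1, 2)) = Pow(Add(Pow(Add(231222, 5015), Rational(1, 2)), Add(-10852, 39204)), Rational(1, 2)) = Pow(Add(Pow(236237, Rational(1, 2)), 28352), Rational(1, 2)) = Pow(Add(28352, Pow(236237, Rational(1, 2))), Rational(1, 2))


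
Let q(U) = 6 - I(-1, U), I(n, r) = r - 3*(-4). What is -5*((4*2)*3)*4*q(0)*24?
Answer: 69120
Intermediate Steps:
I(n, r) = 12 + r (I(n, r) = r + 12 = 12 + r)
q(U) = -6 - U (q(U) = 6 - (12 + U) = 6 + (-12 - U) = -6 - U)
-5*((4*2)*3)*4*q(0)*24 = -5*((4*2)*3)*4*(-6 - 1*0)*24 = -5*(8*3)*4*(-6 + 0)*24 = -5*24*4*(-6)*24 = -480*(-6)*24 = -5*(-576)*24 = 2880*24 = 69120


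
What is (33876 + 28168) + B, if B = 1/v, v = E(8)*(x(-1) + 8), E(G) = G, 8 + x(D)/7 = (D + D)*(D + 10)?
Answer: 86365247/1392 ≈ 62044.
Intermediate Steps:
x(D) = -56 + 14*D*(10 + D) (x(D) = -56 + 7*((D + D)*(D + 10)) = -56 + 7*((2*D)*(10 + D)) = -56 + 7*(2*D*(10 + D)) = -56 + 14*D*(10 + D))
v = -1392 (v = 8*((-56 + 14*(-1)² + 140*(-1)) + 8) = 8*((-56 + 14*1 - 140) + 8) = 8*((-56 + 14 - 140) + 8) = 8*(-182 + 8) = 8*(-174) = -1392)
B = -1/1392 (B = 1/(-1392) = -1/1392 ≈ -0.00071839)
(33876 + 28168) + B = (33876 + 28168) - 1/1392 = 62044 - 1/1392 = 86365247/1392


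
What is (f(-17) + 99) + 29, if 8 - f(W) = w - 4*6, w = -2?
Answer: 162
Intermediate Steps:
f(W) = 34 (f(W) = 8 - (-2 - 4*6) = 8 - (-2 - 24) = 8 - 1*(-26) = 8 + 26 = 34)
(f(-17) + 99) + 29 = (34 + 99) + 29 = 133 + 29 = 162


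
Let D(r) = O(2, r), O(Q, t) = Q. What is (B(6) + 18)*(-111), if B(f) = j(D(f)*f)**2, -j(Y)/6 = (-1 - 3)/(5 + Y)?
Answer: -641358/289 ≈ -2219.2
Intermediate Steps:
D(r) = 2
j(Y) = 24/(5 + Y) (j(Y) = -6*(-1 - 3)/(5 + Y) = -(-24)/(5 + Y) = 24/(5 + Y))
B(f) = 576/(5 + 2*f)**2 (B(f) = (24/(5 + 2*f))**2 = 576/(5 + 2*f)**2)
(B(6) + 18)*(-111) = (576/(5 + 2*6)**2 + 18)*(-111) = (576/(5 + 12)**2 + 18)*(-111) = (576/17**2 + 18)*(-111) = (576*(1/289) + 18)*(-111) = (576/289 + 18)*(-111) = (5778/289)*(-111) = -641358/289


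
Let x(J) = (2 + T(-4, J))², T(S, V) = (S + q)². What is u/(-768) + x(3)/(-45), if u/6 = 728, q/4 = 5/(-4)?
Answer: -114319/720 ≈ -158.78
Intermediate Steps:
q = -5 (q = 4*(5/(-4)) = 4*(5*(-¼)) = 4*(-5/4) = -5)
u = 4368 (u = 6*728 = 4368)
T(S, V) = (-5 + S)² (T(S, V) = (S - 5)² = (-5 + S)²)
x(J) = 6889 (x(J) = (2 + (-5 - 4)²)² = (2 + (-9)²)² = (2 + 81)² = 83² = 6889)
u/(-768) + x(3)/(-45) = 4368/(-768) + 6889/(-45) = 4368*(-1/768) + 6889*(-1/45) = -91/16 - 6889/45 = -114319/720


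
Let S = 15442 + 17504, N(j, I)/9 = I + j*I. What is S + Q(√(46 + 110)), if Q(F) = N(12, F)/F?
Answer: 33063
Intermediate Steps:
N(j, I) = 9*I + 9*I*j (N(j, I) = 9*(I + j*I) = 9*(I + I*j) = 9*I + 9*I*j)
Q(F) = 117 (Q(F) = (9*F*(1 + 12))/F = (9*F*13)/F = (117*F)/F = 117)
S = 32946
S + Q(√(46 + 110)) = 32946 + 117 = 33063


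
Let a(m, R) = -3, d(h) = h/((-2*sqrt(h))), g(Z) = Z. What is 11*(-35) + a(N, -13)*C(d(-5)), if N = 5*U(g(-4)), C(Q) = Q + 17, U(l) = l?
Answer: -436 + 3*I*sqrt(5)/2 ≈ -436.0 + 3.3541*I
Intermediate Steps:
d(h) = -sqrt(h)/2 (d(h) = h*(-1/(2*sqrt(h))) = -sqrt(h)/2)
C(Q) = 17 + Q
N = -20 (N = 5*(-4) = -20)
11*(-35) + a(N, -13)*C(d(-5)) = 11*(-35) - 3*(17 - I*sqrt(5)/2) = -385 - 3*(17 - I*sqrt(5)/2) = -385 + (-51 + 3*I*sqrt(5)/2) = -436 + 3*I*sqrt(5)/2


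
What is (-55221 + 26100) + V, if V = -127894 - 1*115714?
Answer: -272729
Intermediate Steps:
V = -243608 (V = -127894 - 115714 = -243608)
(-55221 + 26100) + V = (-55221 + 26100) - 243608 = -29121 - 243608 = -272729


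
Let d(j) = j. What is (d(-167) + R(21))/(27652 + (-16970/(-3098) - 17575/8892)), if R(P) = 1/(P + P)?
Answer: -847324686/140338504733 ≈ -0.0060377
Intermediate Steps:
R(P) = 1/(2*P)
(d(-167) + R(21))/(27652 + (-16970/(-3098) - 17575/8892)) = (-167 + (½)/21)/(27652 + (-16970/(-3098) - 17575/8892)) = (-167 + (½)*(1/21))/(27652 + (-16970*(-1/3098) - 17575*1/8892)) = (-167 + 1/42)/(27652 + (8485/1549 - 925/468)) = -7013/(42*(27652 + 2538155/724932)) = -7013/(42*20048357819/724932) = -7013/42*724932/20048357819 = -847324686/140338504733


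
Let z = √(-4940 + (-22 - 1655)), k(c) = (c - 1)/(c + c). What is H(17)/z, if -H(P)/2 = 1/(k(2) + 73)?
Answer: 8*I*√6617/1938781 ≈ 0.00033565*I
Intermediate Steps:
k(c) = (-1 + c)/(2*c) (k(c) = (-1 + c)/((2*c)) = (-1 + c)*(1/(2*c)) = (-1 + c)/(2*c))
z = I*√6617 (z = √(-4940 - 1677) = √(-6617) = I*√6617 ≈ 81.345*I)
H(P) = -8/293 (H(P) = -2/((½)*(-1 + 2)/2 + 73) = -2/((½)*(½)*1 + 73) = -2/(¼ + 73) = -2/293/4 = -2*4/293 = -8/293)
H(17)/z = -8*(-I*√6617/6617)/293 = -(-8)*I*√6617/1938781 = 8*I*√6617/1938781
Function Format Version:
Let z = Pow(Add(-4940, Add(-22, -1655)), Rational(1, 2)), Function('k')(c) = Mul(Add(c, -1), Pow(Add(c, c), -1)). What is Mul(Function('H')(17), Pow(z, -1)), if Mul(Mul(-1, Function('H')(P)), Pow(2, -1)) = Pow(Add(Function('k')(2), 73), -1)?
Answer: Mul(Rational(8, 1938781), I, Pow(6617, Rational(1, 2))) ≈ Mul(0.00033565, I)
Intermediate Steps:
Function('k')(c) = Mul(Rational(1, 2), Pow(c, -1), Add(-1, c)) (Function('k')(c) = Mul(Add(-1, c), Pow(Mul(2, c), -1)) = Mul(Add(-1, c), Mul(Rational(1, 2), Pow(c, -1))) = Mul(Rational(1, 2), Pow(c, -1), Add(-1, c)))
z = Mul(I, Pow(6617, Rational(1, 2))) (z = Pow(Add(-4940, -1677), Rational(1, 2)) = Pow(-6617, Rational(1, 2)) = Mul(I, Pow(6617, Rational(1, 2))) ≈ Mul(81.345, I))
Function('H')(P) = Rational(-8, 293) (Function('H')(P) = Mul(-2, Pow(Add(Mul(Rational(1, 2), Pow(2, -1), Add(-1, 2)), 73), -1)) = Mul(-2, Pow(Add(Mul(Rational(1, 2), Rational(1, 2), 1), 73), -1)) = Mul(-2, Pow(Add(Rational(1, 4), 73), -1)) = Mul(-2, Pow(Rational(293, 4), -1)) = Mul(-2, Rational(4, 293)) = Rational(-8, 293))
Mul(Function('H')(17), Pow(z, -1)) = Mul(Rational(-8, 293), Pow(Mul(I, Pow(6617, Rational(1, 2))), -1)) = Mul(Rational(-8, 293), Mul(Rational(-1, 6617), I, Pow(6617, Rational(1, 2)))) = Mul(Rational(8, 1938781), I, Pow(6617, Rational(1, 2)))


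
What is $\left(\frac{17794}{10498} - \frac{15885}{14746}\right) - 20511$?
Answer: $- \frac{1587539561497}{77401754} \approx -20510.0$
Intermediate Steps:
$\left(\frac{17794}{10498} - \frac{15885}{14746}\right) - 20511 = \left(17794 \cdot \frac{1}{10498} - \frac{15885}{14746}\right) - 20511 = \left(\frac{8897}{5249} - \frac{15885}{14746}\right) - 20511 = \frac{47814797}{77401754} - 20511 = - \frac{1587539561497}{77401754}$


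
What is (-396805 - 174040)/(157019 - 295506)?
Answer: 570845/138487 ≈ 4.1220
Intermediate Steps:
(-396805 - 174040)/(157019 - 295506) = -570845/(-138487) = -570845*(-1/138487) = 570845/138487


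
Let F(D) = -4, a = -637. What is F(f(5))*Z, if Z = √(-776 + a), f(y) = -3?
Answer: -12*I*√157 ≈ -150.36*I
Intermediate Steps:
Z = 3*I*√157 (Z = √(-776 - 637) = √(-1413) = 3*I*√157 ≈ 37.59*I)
F(f(5))*Z = -12*I*√157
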